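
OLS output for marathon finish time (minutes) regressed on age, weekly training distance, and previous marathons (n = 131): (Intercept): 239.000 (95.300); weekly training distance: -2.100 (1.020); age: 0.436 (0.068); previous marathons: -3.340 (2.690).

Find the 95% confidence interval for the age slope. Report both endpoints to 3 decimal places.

Read off: b = 0.436, SE = 0.068 for age.
df = n − k − 1 = 131 − 3 − 1 = 127.
t* = t_{0.025, 127} = 1.97882.
Margin = t* × SE = 1.97882 × 0.068 = 0.13456.
CI: 0.436 ± 0.13456 → (0.301, 0.571).

(0.301, 0.571)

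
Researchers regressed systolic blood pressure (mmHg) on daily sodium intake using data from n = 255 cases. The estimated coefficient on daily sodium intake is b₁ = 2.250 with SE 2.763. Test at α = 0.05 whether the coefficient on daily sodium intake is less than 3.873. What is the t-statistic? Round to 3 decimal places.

H₀: β₁ = 3.873 vs H₁: β₁ < 3.873.
t = (b₁ − β₁⁰)/SE = (2.250 − 3.873) / 2.763 = -0.587.
df = n − 2 = 255 − 2 = 253.
One-sided p ≈ 0.2787, which is ≥ 0.05, so fail to reject H₀.
The data do not give significant evidence that the true slope on daily sodium intake is below 3.873 mmHg per unit.

t = -0.587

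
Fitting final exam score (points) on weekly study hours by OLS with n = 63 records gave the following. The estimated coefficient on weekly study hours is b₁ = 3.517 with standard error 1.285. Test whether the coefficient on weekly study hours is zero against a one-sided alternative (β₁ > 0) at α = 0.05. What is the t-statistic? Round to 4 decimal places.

t = 2.7370

H₀: β₁ = 0 vs H₁: β₁ > 0.
t = (b₁ − β₁⁰)/SE = 3.517 / 1.285 = 2.7370.
df = n − 2 = 63 − 2 = 61.
One-sided p ≈ 0.0041, which is < 0.05, so reject H₀.
There is evidence that the true slope on weekly study hours is positive.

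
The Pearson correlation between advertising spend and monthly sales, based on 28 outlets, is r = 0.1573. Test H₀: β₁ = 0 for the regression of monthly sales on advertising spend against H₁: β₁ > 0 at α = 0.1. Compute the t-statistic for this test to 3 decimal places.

t = 0.812

t = r·√(n − 2)/√(1 − r²) = 0.1573·√26/√0.975257 = 0.812.
df = n − 2 = 26.
One-sided p ≈ 0.2120, which is ≥ 0.1, so fail to reject H₀.
The data do not give significant evidence of a linear association between advertising spend and monthly sales.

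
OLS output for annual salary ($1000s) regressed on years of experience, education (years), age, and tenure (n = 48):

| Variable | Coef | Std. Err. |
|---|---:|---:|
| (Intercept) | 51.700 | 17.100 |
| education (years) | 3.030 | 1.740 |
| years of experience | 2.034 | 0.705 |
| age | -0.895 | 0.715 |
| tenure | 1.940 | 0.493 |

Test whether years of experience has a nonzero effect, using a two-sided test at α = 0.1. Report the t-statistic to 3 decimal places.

Read off: b = 2.034, SE = 0.705 for years of experience.
H₀: β₁ = 0 vs H₁: β₁ ≠ 0.
t = 2.034 / 0.705 = 2.885.
df = n − k − 1 = 48 − 4 − 1 = 43.
Two-sided p ≈ 0.0061, which is < 0.1, so reject H₀.
There is evidence that years of experience is associated with annual salary, holding the other predictors fixed.

t = 2.885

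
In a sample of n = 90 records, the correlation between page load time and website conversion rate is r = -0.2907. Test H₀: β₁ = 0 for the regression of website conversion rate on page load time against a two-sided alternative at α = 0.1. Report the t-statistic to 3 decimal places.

t = r·√(n − 2)/√(1 − r²) = -0.2907·√88/√0.915494 = -2.850.
df = n − 2 = 88.
Two-sided p ≈ 0.0054, which is < 0.1, so reject H₀.
There is evidence of a linear association between page load time and website conversion rate.

t = -2.850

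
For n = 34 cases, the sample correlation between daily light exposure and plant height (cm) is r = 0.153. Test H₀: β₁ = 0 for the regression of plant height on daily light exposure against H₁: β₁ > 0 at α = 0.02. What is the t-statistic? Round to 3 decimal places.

t = 0.876

t = r·√(n − 2)/√(1 − r²) = 0.153·√32/√0.976591 = 0.876.
df = n − 2 = 32.
One-sided p ≈ 0.1938, which is ≥ 0.02, so fail to reject H₀.
The data do not give significant evidence of a linear association between daily light exposure and plant height.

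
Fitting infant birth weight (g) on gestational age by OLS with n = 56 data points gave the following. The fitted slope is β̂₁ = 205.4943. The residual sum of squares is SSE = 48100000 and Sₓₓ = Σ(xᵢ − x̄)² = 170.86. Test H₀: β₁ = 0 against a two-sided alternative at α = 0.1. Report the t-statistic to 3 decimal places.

MSE = SSE/(n − 2) = 48100000/54 = 890741.
SE(β̂₁) = √(MSE/Sₓₓ) = √(890741/170.86) = 72.203.
t = 205.4943 / 72.203 = 2.846.
df = n − 2 = 54.
Two-sided p ≈ 0.0062, which is < 0.1, so reject H₀.
There is evidence that gestational age is associated with infant birth weight.

t = 2.846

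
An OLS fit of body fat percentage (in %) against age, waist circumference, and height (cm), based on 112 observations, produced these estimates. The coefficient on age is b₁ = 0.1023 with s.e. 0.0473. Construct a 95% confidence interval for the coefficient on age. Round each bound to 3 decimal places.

(0.009, 0.196)

df = n − k − 1 = 112 − 3 − 1 = 108.
t* = t_{0.025, 108} = 1.982173.
Margin = t* × SE = 1.982173 × 0.0473 = 0.09376.
CI: 0.1023 ± 0.09376 → (0.009, 0.196).
With 95% confidence, each one-unit increase in age is associated with a change of between 0.009 and 0.196 % in body fat percentage, holding the other predictors fixed.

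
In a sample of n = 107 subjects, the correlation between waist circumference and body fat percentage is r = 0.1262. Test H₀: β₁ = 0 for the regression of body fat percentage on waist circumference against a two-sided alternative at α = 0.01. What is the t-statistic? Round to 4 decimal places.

t = 1.3036

t = r·√(n − 2)/√(1 − r²) = 0.1262·√105/√0.984074 = 1.3036.
df = n − 2 = 105.
Two-sided p ≈ 0.1952, which is ≥ 0.01, so fail to reject H₀.
The data do not give significant evidence of a linear association between waist circumference and body fat percentage.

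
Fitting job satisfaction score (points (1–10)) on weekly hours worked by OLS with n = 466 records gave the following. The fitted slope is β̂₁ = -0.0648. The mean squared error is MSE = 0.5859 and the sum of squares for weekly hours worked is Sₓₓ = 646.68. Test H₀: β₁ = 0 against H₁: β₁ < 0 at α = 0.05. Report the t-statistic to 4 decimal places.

SE(β̂₁) = √(MSE/Sₓₓ) = √(0.5859/646.68) = 0.0301.
t = -0.0648 / 0.0301 = -2.1528.
df = n − 2 = 464.
One-sided p ≈ 0.0159, which is < 0.05, so reject H₀.
There is evidence that the true slope on weekly hours worked is negative.

t = -2.1528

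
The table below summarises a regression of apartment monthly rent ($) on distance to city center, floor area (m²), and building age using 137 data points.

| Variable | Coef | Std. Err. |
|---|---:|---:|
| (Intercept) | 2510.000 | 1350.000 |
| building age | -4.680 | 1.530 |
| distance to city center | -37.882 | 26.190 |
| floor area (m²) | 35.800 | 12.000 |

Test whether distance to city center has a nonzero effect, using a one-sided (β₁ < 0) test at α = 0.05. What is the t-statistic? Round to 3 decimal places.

t = -1.446

Read off: b = -37.882, SE = 26.190 for distance to city center.
H₀: β₁ = 0 vs H₁: β₁ < 0.
t = -37.882 / 26.190 = -1.446.
df = n − k − 1 = 137 − 3 − 1 = 133.
One-sided p ≈ 0.0752, which is ≥ 0.05, so fail to reject H₀.
The data do not give significant evidence that the true slope on distance to city center is negative, holding the other predictors fixed.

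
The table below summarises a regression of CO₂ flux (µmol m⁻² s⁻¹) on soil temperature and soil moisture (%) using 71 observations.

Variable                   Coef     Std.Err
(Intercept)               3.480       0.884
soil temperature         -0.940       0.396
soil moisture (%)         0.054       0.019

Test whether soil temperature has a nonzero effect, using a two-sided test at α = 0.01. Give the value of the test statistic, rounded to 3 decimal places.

Read off: b = -0.940, SE = 0.396 for soil temperature.
H₀: β₁ = 0 vs H₁: β₁ ≠ 0.
t = -0.940 / 0.396 = -2.374.
df = n − k − 1 = 71 − 2 − 1 = 68.
Two-sided p ≈ 0.0204, which is ≥ 0.01, so fail to reject H₀.
The data do not give significant evidence of an association between soil temperature and CO₂ flux, after adjusting for the other predictors.

t = -2.374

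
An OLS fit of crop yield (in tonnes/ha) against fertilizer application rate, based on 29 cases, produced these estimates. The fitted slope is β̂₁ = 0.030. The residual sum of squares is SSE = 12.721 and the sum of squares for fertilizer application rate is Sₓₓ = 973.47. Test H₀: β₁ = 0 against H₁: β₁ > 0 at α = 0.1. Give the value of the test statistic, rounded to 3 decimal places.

MSE = SSE/(n − 2) = 12.721/27 = 0.471148.
SE(β̂₁) = √(MSE/Sₓₓ) = √(0.471148/973.47) = 0.0219997.
t = 0.030 / 0.0219997 = 1.364.
df = n − 2 = 27.
One-sided p ≈ 0.0920, which is < 0.1, so reject H₀.
There is evidence that the true slope on fertilizer application rate is positive.

t = 1.364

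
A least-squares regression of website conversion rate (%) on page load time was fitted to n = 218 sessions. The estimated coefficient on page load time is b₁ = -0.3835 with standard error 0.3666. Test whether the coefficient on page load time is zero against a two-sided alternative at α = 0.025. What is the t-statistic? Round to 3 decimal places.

H₀: β₁ = 0 vs H₁: β₁ ≠ 0.
t = (b₁ − β₁⁰)/SE = -0.3835 / 0.3666 = -1.046.
df = n − 2 = 218 − 2 = 216.
Two-sided p ≈ 0.2967, which is ≥ 0.025, so fail to reject H₀.
The data do not give significant evidence of an association between page load time and website conversion rate.

t = -1.046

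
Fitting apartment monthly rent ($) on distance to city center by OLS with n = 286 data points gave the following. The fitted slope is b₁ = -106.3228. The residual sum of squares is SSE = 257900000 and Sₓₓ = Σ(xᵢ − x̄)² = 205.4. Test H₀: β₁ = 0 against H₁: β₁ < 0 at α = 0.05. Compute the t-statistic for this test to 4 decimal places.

t = -1.5990

MSE = SSE/(n − 2) = 257900000/284 = 908099.
SE(b₁) = √(MSE/Sₓₓ) = √(908099/205.4) = 66.4915.
t = -106.3228 / 66.4915 = -1.5990.
df = n − 2 = 284.
One-sided p ≈ 0.0555, which is ≥ 0.05, so fail to reject H₀.
The data do not give significant evidence that the true slope on distance to city center is negative.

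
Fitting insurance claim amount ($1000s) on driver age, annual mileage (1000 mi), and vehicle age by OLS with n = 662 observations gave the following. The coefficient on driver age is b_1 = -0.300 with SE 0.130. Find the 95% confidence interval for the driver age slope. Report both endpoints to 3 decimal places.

(-0.555, -0.045)

df = n − k − 1 = 662 − 3 − 1 = 658.
t* = t_{0.025, 658} = 1.963576.
Margin = t* × SE = 1.963576 × 0.130 = 0.25526.
CI: -0.300 ± 0.25526 → (-0.555, -0.045).
With 95% confidence, each one-unit increase in driver age is associated with a change of between -0.555 and -0.045 $1000s in insurance claim amount, holding the other predictors fixed.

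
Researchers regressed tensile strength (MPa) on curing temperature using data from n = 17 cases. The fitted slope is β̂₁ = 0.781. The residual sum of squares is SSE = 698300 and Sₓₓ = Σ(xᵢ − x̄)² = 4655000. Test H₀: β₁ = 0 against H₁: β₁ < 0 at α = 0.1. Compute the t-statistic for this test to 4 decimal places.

MSE = SSE/(n − 2) = 698300/15 = 46553.3.
SE(β̂₁) = √(MSE/Sₓₓ) = √(46553.3/4655000) = 0.100004.
t = 0.781 / 0.100004 = 7.8097.
df = n − 2 = 15.
One-sided p ≈ 1.0000, which is ≥ 0.1, so fail to reject H₀.
The data do not give significant evidence that the true slope on curing temperature is negative.

t = 7.8097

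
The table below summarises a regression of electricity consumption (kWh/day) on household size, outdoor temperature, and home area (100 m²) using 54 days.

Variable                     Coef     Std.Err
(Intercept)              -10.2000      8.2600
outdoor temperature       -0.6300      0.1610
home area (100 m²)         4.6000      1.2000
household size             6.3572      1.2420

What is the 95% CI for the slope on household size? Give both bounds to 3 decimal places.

Read off: b = 6.3572, SE = 1.2420 for household size.
df = n − k − 1 = 54 − 3 − 1 = 50.
t* = t_{0.025, 50} = 2.008559.
Margin = t* × SE = 2.008559 × 1.2420 = 2.49463.
CI: 6.3572 ± 2.49463 → (3.863, 8.852).

(3.863, 8.852)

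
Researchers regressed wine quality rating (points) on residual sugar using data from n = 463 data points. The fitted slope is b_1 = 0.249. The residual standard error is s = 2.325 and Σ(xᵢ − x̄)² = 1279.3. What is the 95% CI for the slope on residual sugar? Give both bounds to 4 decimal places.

SE(b_1) = s/√Sₓₓ = 2.325/√1279.3 = 0.0650035.
df = n − 2 = 461.
t* = t_{0.025, 461} = 1.965123.
Margin = t* × SE = 1.965123 × 0.0650035 = 0.127740.
CI: 0.249 ± 0.127740 → (0.1213, 0.3767).
With 95% confidence, each one-unit increase in residual sugar is associated with a change of between 0.1213 and 0.3767 points in wine quality rating.

(0.1213, 0.3767)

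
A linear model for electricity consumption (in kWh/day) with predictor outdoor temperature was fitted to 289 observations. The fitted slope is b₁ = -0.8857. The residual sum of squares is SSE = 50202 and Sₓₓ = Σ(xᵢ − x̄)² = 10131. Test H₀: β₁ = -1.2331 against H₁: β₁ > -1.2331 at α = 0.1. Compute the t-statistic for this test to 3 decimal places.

MSE = SSE/(n − 2) = 50202/287 = 174.92.
SE(b₁) = √(MSE/Sₓₓ) = √(174.92/10131) = 0.131399.
t = (-0.8857 − (-1.2331)) / 0.131399 = 2.644.
df = n − 2 = 287.
One-sided p ≈ 0.0043, which is < 0.1, so reject H₀.
There is evidence that the true slope on outdoor temperature exceeds -1.2331 kWh/day per unit.

t = 2.644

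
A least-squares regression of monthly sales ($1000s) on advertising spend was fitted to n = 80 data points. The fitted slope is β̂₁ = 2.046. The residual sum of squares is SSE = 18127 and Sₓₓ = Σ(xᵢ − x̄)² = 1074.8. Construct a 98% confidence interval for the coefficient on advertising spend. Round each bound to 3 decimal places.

(0.942, 3.150)

MSE = SSE/(n − 2) = 18127/78 = 232.397.
SE(β̂₁) = √(MSE/Sₓₓ) = √(232.397/1074.8) = 0.464999.
df = n − 2 = 78.
t* = t_{0.01, 78} = 2.375111.
Margin = t* × SE = 2.375111 × 0.464999 = 1.10442.
CI: 2.046 ± 1.10442 → (0.942, 3.150).
With 98% confidence, each one-unit increase in advertising spend is associated with a change of between 0.942 and 3.150 $1000s in monthly sales.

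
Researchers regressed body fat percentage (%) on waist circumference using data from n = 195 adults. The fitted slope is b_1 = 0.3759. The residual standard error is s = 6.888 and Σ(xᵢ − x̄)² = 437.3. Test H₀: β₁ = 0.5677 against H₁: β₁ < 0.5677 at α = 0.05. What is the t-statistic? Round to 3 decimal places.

t = -0.582

SE(b_1) = s/√Sₓₓ = 6.888/√437.3 = 0.329385.
t = (0.3759 − 0.5677) / 0.329385 = -0.582.
df = n − 2 = 193.
One-sided p ≈ 0.2805, which is ≥ 0.05, so fail to reject H₀.
The data do not give significant evidence that the true slope on waist circumference is below 0.5677 % per unit.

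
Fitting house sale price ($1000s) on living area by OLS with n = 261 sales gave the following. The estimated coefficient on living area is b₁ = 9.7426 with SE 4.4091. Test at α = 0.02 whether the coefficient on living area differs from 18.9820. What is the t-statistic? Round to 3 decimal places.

H₀: β₁ = 18.9820 vs H₁: β₁ ≠ 18.9820.
t = (b₁ − β₁⁰)/SE = (9.7426 − 18.9820) / 4.4091 = -2.096.
df = n − 2 = 261 − 2 = 259.
Two-sided p ≈ 0.0371, which is ≥ 0.02, so fail to reject H₀.
The data are consistent with a true slope of 18.9820 $1000s per unit of living area.

t = -2.096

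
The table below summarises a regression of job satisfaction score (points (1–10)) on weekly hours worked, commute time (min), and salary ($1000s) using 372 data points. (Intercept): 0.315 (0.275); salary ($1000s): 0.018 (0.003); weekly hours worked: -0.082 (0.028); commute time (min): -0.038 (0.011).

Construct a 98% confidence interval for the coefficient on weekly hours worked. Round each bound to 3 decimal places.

Read off: b = -0.082, SE = 0.028 for weekly hours worked.
df = n − k − 1 = 372 − 3 − 1 = 368.
t* = t_{0.01, 368} = 2.336524.
Margin = t* × SE = 2.336524 × 0.028 = 0.06542.
CI: -0.082 ± 0.06542 → (-0.147, -0.017).

(-0.147, -0.017)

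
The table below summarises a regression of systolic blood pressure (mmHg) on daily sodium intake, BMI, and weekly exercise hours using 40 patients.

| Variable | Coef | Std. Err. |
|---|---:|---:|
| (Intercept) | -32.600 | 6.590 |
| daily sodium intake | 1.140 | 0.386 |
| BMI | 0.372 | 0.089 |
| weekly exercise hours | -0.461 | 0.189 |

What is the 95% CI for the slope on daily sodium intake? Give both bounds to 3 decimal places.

Read off: b = 1.140, SE = 0.386 for daily sodium intake.
df = n − k − 1 = 40 − 3 − 1 = 36.
t* = t_{0.025, 36} = 2.028094.
Margin = t* × SE = 2.028094 × 0.386 = 0.78284.
CI: 1.140 ± 0.78284 → (0.357, 1.923).

(0.357, 1.923)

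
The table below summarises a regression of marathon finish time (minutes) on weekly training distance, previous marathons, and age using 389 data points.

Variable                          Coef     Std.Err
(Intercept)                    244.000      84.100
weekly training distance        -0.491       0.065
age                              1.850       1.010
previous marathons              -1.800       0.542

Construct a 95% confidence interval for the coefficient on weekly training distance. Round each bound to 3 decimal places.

Read off: b = -0.491, SE = 0.065 for weekly training distance.
df = n − k − 1 = 389 − 3 − 1 = 385.
t* = t_{0.025, 385} = 1.966145.
Margin = t* × SE = 1.966145 × 0.065 = 0.12780.
CI: -0.491 ± 0.12780 → (-0.619, -0.363).

(-0.619, -0.363)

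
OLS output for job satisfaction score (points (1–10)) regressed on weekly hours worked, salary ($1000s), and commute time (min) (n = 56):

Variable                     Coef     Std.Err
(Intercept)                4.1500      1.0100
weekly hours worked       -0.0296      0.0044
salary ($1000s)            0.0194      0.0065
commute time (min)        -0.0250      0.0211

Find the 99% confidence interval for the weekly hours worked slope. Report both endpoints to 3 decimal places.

(-0.041, -0.018)

Read off: b = -0.0296, SE = 0.0044 for weekly hours worked.
df = n − k − 1 = 56 − 3 − 1 = 52.
t* = t_{0.005, 52} = 2.673734.
Margin = t* × SE = 2.673734 × 0.0044 = 0.01176.
CI: -0.0296 ± 0.01176 → (-0.041, -0.018).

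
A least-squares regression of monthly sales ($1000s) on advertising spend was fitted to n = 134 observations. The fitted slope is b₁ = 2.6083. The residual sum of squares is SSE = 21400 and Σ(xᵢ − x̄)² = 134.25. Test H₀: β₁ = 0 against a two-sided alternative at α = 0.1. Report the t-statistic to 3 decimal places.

MSE = SSE/(n − 2) = 21400/132 = 162.121.
SE(b₁) = √(MSE/Sₓₓ) = √(162.121/134.25) = 1.09891.
t = 2.6083 / 1.09891 = 2.374.
df = n − 2 = 132.
Two-sided p ≈ 0.0191, which is < 0.1, so reject H₀.
There is evidence that advertising spend is associated with monthly sales.

t = 2.374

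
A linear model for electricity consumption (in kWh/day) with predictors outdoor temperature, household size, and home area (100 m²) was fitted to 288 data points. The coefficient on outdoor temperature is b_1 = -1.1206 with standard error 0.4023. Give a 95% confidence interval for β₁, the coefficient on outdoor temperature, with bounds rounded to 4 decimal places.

(-1.9125, -0.3287)

df = n − k − 1 = 288 − 3 − 1 = 284.
t* = t_{0.025, 284} = 1.968352.
Margin = t* × SE = 1.968352 × 0.4023 = 0.791868.
CI: -1.1206 ± 0.791868 → (-1.9125, -0.3287).
With 95% confidence, each one-unit increase in outdoor temperature is associated with a change of between -1.9125 and -0.3287 kWh/day in electricity consumption, holding the other predictors fixed.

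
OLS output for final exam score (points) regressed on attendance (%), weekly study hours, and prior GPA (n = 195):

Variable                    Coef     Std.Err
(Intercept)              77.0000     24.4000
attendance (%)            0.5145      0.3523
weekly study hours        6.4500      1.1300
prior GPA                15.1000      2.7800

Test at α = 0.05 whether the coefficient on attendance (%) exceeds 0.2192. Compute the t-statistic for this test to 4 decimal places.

Read off: b = 0.5145, SE = 0.3523 for attendance (%).
H₀: β₁ = 0.2192 vs H₁: β₁ > 0.2192.
t = (0.5145 − 0.2192) / 0.3523 = 0.8382.
df = n − k − 1 = 195 − 3 − 1 = 191.
One-sided p ≈ 0.2015, which is ≥ 0.05, so fail to reject H₀.
The data do not give significant evidence that the true slope on attendance (%) exceeds 0.2192 points per unit, holding the other predictors fixed.

t = 0.8382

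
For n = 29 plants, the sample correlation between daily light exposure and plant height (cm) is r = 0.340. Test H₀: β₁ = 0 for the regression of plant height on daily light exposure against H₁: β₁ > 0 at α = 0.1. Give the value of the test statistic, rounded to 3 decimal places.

t = r·√(n − 2)/√(1 − r²) = 0.340·√27/√0.8844 = 1.879.
df = n − 2 = 27.
One-sided p ≈ 0.0356, which is < 0.1, so reject H₀.
There is evidence of a linear association between daily light exposure and plant height.

t = 1.879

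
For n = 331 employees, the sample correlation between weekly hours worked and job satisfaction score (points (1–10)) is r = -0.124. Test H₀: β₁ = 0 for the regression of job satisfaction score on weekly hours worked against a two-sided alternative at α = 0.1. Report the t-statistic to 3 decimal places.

t = r·√(n − 2)/√(1 − r²) = -0.124·√329/√0.984624 = -2.267.
df = n − 2 = 329.
Two-sided p ≈ 0.0241, which is < 0.1, so reject H₀.
There is evidence of a linear association between weekly hours worked and job satisfaction score.

t = -2.267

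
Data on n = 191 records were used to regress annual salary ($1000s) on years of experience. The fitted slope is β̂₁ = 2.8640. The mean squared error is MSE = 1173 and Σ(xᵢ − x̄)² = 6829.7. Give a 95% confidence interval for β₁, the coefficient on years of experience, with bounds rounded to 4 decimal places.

SE(β̂₁) = √(MSE/Sₓₓ) = √(1173/6829.7) = 0.414427.
df = n − 2 = 189.
t* = t_{0.025, 189} = 1.972595.
Margin = t* × SE = 1.972595 × 0.414427 = 0.817497.
CI: 2.8640 ± 0.817497 → (2.0465, 3.6815).
With 95% confidence, each one-unit increase in years of experience is associated with a change of between 2.0465 and 3.6815 $1000s in annual salary.

(2.0465, 3.6815)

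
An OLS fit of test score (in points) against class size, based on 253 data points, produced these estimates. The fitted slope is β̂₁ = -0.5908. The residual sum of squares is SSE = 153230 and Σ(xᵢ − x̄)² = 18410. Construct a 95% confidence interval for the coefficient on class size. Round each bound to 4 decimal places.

(-0.9494, -0.2322)

MSE = SSE/(n − 2) = 153230/251 = 610.478.
SE(β̂₁) = √(MSE/Sₓₓ) = √(610.478/18410) = 0.182099.
df = n − 2 = 251.
t* = t_{0.025, 251} = 1.96946.
Margin = t* × SE = 1.96946 × 0.182099 = 0.358637.
CI: -0.5908 ± 0.358637 → (-0.9494, -0.2322).
With 95% confidence, each one-unit increase in class size is associated with a change of between -0.9494 and -0.2322 points in test score.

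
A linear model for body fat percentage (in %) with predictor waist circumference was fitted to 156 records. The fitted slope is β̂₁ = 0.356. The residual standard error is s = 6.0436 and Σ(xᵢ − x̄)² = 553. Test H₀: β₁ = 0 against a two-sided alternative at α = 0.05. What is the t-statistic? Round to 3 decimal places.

SE(β̂₁) = s/√Sₓₓ = 6.0436/√553 = 0.257.
t = 0.356 / 0.257 = 1.385.
df = n − 2 = 154.
Two-sided p ≈ 0.1680, which is ≥ 0.05, so fail to reject H₀.
The data do not give significant evidence of an association between waist circumference and body fat percentage.

t = 1.385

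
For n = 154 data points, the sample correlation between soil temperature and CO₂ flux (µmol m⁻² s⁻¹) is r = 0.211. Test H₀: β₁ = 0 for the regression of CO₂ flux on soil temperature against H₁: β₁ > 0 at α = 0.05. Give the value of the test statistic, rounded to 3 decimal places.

t = 2.661

t = r·√(n − 2)/√(1 − r²) = 0.211·√152/√0.955479 = 2.661.
df = n − 2 = 152.
One-sided p ≈ 0.0043, which is < 0.05, so reject H₀.
There is evidence of a linear association between soil temperature and CO₂ flux.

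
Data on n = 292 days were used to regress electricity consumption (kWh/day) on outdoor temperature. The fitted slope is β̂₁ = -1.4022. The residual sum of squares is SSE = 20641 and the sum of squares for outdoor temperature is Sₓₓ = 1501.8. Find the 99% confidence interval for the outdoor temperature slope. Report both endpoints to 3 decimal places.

(-1.967, -0.838)

MSE = SSE/(n − 2) = 20641/290 = 71.1759.
SE(β̂₁) = √(MSE/Sₓₓ) = √(71.1759/1501.8) = 0.217701.
df = n − 2 = 290.
t* = t_{0.005, 290} = 2.592888.
Margin = t* × SE = 2.592888 × 0.217701 = 0.56447.
CI: -1.4022 ± 0.56447 → (-1.967, -0.838).
With 99% confidence, each one-unit increase in outdoor temperature is associated with a change of between -1.967 and -0.838 kWh/day in electricity consumption.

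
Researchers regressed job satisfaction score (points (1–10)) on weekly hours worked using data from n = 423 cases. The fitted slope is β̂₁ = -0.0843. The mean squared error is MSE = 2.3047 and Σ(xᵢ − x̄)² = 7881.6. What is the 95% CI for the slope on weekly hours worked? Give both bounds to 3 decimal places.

(-0.118, -0.051)

SE(β̂₁) = √(MSE/Sₓₓ) = √(2.3047/7881.6) = 0.0171002.
df = n − 2 = 421.
t* = t_{0.025, 421} = 1.965615.
Margin = t* × SE = 1.965615 × 0.0171002 = 0.03361.
CI: -0.0843 ± 0.03361 → (-0.118, -0.051).
With 95% confidence, each one-unit increase in weekly hours worked is associated with a change of between -0.118 and -0.051 points (1–10) in job satisfaction score.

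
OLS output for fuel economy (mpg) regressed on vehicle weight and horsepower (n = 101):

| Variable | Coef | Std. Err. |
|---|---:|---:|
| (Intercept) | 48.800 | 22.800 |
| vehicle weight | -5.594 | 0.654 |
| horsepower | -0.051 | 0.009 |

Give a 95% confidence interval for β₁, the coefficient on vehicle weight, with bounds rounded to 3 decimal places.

(-6.892, -4.296)

Read off: b = -5.594, SE = 0.654 for vehicle weight.
df = n − k − 1 = 101 − 2 − 1 = 98.
t* = t_{0.025, 98} = 1.984467.
Margin = t* × SE = 1.984467 × 0.654 = 1.29784.
CI: -5.594 ± 1.29784 → (-6.892, -4.296).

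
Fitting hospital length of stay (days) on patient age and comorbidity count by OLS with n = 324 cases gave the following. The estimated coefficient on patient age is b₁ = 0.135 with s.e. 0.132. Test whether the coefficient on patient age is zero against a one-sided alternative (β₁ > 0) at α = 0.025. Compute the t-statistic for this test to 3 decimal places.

H₀: β₁ = 0 vs H₁: β₁ > 0.
t = (b₁ − β₁⁰)/SE = 0.135 / 0.132 = 1.023.
df = n − k − 1 = 324 − 2 − 1 = 321.
One-sided p ≈ 0.1536, which is ≥ 0.025, so fail to reject H₀.
The data do not give significant evidence that the true slope on patient age is positive, holding the other predictors fixed.

t = 1.023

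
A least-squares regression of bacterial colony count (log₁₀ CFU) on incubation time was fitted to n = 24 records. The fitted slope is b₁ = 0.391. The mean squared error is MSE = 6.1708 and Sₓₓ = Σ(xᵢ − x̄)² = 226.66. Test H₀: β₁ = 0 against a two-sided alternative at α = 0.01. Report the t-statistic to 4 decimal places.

SE(b₁) = √(MSE/Sₓₓ) = √(6.1708/226.66) = 0.165.
t = 0.391 / 0.165 = 2.3697.
df = n − 2 = 22.
Two-sided p ≈ 0.0270, which is ≥ 0.01, so fail to reject H₀.
The data do not give significant evidence of an association between incubation time and bacterial colony count.

t = 2.3697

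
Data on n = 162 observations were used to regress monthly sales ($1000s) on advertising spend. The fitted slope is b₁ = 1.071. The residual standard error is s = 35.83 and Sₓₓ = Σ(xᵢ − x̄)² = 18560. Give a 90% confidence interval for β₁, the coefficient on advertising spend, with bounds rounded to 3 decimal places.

SE(b₁) = s/√Sₓₓ = 35.83/√18560 = 0.263001.
df = n − 2 = 160.
t* = t_{0.05, 160} = 1.654433.
Margin = t* × SE = 1.654433 × 0.263001 = 0.43512.
CI: 1.071 ± 0.43512 → (0.636, 1.506).
With 90% confidence, each one-unit increase in advertising spend is associated with a change of between 0.636 and 1.506 $1000s in monthly sales.

(0.636, 1.506)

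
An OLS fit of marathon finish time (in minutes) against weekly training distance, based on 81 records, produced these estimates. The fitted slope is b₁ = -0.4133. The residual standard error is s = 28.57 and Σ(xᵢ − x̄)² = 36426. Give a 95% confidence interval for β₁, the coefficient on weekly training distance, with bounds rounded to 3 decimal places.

SE(b₁) = s/√Sₓₓ = 28.57/√36426 = 0.149694.
df = n − 2 = 79.
t* = t_{0.025, 79} = 1.99045.
Margin = t* × SE = 1.99045 × 0.149694 = 0.29796.
CI: -0.4133 ± 0.29796 → (-0.711, -0.115).
With 95% confidence, each one-unit increase in weekly training distance is associated with a change of between -0.711 and -0.115 minutes in marathon finish time.

(-0.711, -0.115)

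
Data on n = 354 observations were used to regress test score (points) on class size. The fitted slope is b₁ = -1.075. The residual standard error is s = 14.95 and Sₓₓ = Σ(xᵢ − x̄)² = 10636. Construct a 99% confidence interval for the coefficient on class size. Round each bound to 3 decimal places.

(-1.450, -0.700)

SE(b₁) = s/√Sₓₓ = 14.95/√10636 = 0.144961.
df = n − 2 = 352.
t* = t_{0.005, 352} = 2.589868.
Margin = t* × SE = 2.589868 × 0.144961 = 0.37543.
CI: -1.075 ± 0.37543 → (-1.450, -0.700).
With 99% confidence, each one-unit increase in class size is associated with a change of between -1.450 and -0.700 points in test score.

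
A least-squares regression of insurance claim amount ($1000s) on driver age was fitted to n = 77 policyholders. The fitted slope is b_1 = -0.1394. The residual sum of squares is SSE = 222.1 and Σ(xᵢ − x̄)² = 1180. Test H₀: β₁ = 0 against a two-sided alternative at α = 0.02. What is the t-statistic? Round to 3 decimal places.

t = -2.783

MSE = SSE/(n − 2) = 222.1/75 = 2.96133.
SE(b_1) = √(MSE/Sₓₓ) = √(2.96133/1180) = 0.050096.
t = -0.1394 / 0.050096 = -2.783.
df = n − 2 = 75.
Two-sided p ≈ 0.0068, which is < 0.02, so reject H₀.
There is evidence that driver age is associated with insurance claim amount.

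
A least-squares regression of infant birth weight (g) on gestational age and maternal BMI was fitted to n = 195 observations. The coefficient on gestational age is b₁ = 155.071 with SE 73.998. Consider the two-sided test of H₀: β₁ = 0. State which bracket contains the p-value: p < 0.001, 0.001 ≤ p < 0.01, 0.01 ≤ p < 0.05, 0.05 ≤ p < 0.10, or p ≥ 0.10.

t = 155.071 / 73.998 = 2.096.
df = n − k − 1 = 195 − 2 − 1 = 192.
Two-sided p = 2·P(T_{192} > |t|) ≈ 0.0374.
So 0.01 ≤ p < 0.05.

0.01 ≤ p < 0.05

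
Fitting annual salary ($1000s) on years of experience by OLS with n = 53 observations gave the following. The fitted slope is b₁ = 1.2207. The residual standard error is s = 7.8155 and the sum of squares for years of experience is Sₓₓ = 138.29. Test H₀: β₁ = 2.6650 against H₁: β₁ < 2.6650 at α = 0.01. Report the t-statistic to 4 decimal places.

SE(b₁) = s/√Sₓₓ = 7.8155/√138.29 = 0.664602.
t = (1.2207 − 2.6650) / 0.664602 = -2.1732.
df = n − 2 = 51.
One-sided p ≈ 0.0172, which is ≥ 0.01, so fail to reject H₀.
The data do not give significant evidence that the true slope on years of experience is below 2.6650 $1000s per unit.

t = -2.1732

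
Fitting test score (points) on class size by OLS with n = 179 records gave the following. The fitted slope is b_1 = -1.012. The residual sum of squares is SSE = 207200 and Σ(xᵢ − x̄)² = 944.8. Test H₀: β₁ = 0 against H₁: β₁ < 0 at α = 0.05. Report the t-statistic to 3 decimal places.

t = -0.909

MSE = SSE/(n − 2) = 207200/177 = 1170.62.
SE(b_1) = √(MSE/Sₓₓ) = √(1170.62/944.8) = 1.11311.
t = -1.012 / 1.11311 = -0.909.
df = n − 2 = 177.
One-sided p ≈ 0.1822, which is ≥ 0.05, so fail to reject H₀.
The data do not give significant evidence that the true slope on class size is negative.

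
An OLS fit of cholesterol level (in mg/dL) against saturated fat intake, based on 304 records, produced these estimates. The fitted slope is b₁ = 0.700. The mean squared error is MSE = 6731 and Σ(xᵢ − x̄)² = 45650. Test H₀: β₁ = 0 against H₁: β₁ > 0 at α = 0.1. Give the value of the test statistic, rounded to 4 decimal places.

t = 1.8230

SE(b₁) = √(MSE/Sₓₓ) = √(6731/45650) = 0.38399.
t = 0.700 / 0.38399 = 1.8230.
df = n − 2 = 302.
One-sided p ≈ 0.0346, which is < 0.1, so reject H₀.
There is evidence that the true slope on saturated fat intake is positive.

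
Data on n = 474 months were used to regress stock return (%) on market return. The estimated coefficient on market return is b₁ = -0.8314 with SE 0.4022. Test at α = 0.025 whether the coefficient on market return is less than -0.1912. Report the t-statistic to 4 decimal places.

H₀: β₁ = -0.1912 vs H₁: β₁ < -0.1912.
t = (b₁ − β₁⁰)/SE = (-0.8314 − (-0.1912)) / 0.4022 = -1.5917.
df = n − 2 = 474 − 2 = 472.
One-sided p ≈ 0.0561, which is ≥ 0.025, so fail to reject H₀.
The data do not give significant evidence that the true slope on market return is below -0.1912 % per unit.

t = -1.5917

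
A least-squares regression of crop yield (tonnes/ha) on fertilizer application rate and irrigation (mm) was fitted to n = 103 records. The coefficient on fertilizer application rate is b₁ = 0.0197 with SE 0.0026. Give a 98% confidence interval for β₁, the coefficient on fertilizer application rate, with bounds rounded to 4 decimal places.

df = n − k − 1 = 103 − 2 − 1 = 100.
t* = t_{0.01, 100} = 2.364217.
Margin = t* × SE = 2.364217 × 0.0026 = 0.006147.
CI: 0.0197 ± 0.006147 → (0.0136, 0.0258).
With 98% confidence, each one-unit increase in fertilizer application rate is associated with a change of between 0.0136 and 0.0258 tonnes/ha in crop yield, holding the other predictors fixed.

(0.0136, 0.0258)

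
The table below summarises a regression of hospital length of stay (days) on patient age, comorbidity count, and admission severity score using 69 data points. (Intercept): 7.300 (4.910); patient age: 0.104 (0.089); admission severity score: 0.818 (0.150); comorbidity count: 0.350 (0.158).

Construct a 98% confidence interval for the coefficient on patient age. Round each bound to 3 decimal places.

(-0.108, 0.316)

Read off: b = 0.104, SE = 0.089 for patient age.
df = n − k − 1 = 69 − 3 − 1 = 65.
t* = t_{0.01, 65} = 2.385097.
Margin = t* × SE = 2.385097 × 0.089 = 0.21227.
CI: 0.104 ± 0.21227 → (-0.108, 0.316).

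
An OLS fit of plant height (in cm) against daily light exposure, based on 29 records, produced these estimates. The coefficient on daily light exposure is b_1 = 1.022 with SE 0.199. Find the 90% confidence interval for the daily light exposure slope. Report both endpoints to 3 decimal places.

df = n − 2 = 29 − 2 = 27.
t* = t_{0.05, 27} = 1.703288.
Margin = t* × SE = 1.703288 × 0.199 = 0.33895.
CI: 1.022 ± 0.33895 → (0.683, 1.361).
With 90% confidence, each one-unit increase in daily light exposure is associated with a change of between 0.683 and 1.361 cm in plant height.

(0.683, 1.361)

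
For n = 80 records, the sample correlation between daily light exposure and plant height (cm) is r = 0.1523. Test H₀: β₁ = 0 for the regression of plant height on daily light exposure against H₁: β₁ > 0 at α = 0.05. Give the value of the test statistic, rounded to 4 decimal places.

t = 1.3610

t = r·√(n − 2)/√(1 − r²) = 0.1523·√78/√0.976805 = 1.3610.
df = n − 2 = 78.
One-sided p ≈ 0.0887, which is ≥ 0.05, so fail to reject H₀.
The data do not give significant evidence of a linear association between daily light exposure and plant height.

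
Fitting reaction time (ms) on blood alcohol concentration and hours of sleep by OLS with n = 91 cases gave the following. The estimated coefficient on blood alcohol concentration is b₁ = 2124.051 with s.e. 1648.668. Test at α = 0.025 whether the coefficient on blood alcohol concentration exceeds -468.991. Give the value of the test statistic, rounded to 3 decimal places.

t = 1.573

H₀: β₁ = -468.991 vs H₁: β₁ > -468.991.
t = (b₁ − β₁⁰)/SE = (2124.051 − (-468.991)) / 1648.668 = 1.573.
df = n − k − 1 = 91 − 2 − 1 = 88.
One-sided p ≈ 0.0597, which is ≥ 0.025, so fail to reject H₀.
The data do not give significant evidence that the true slope on blood alcohol concentration exceeds -468.991 ms per unit, holding the other predictors fixed.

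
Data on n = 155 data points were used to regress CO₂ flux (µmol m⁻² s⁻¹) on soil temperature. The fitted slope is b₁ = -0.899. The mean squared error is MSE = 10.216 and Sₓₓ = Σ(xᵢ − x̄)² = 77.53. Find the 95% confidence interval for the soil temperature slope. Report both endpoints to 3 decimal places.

(-1.616, -0.182)

SE(b₁) = √(MSE/Sₓₓ) = √(10.216/77.53) = 0.362999.
df = n − 2 = 153.
t* = t_{0.025, 153} = 1.97559.
Margin = t* × SE = 1.97559 × 0.362999 = 0.71714.
CI: -0.899 ± 0.71714 → (-1.616, -0.182).
With 95% confidence, each one-unit increase in soil temperature is associated with a change of between -1.616 and -0.182 µmol m⁻² s⁻¹ in CO₂ flux.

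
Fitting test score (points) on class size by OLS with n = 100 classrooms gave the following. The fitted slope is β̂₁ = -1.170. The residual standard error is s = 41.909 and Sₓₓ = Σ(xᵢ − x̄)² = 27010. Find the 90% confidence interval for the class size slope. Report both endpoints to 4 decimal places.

(-1.5934, -0.7466)

SE(β̂₁) = s/√Sₓₓ = 41.909/√27010 = 0.255003.
df = n − 2 = 98.
t* = t_{0.05, 98} = 1.660551.
Margin = t* × SE = 1.660551 × 0.255003 = 0.423445.
CI: -1.170 ± 0.423445 → (-1.5934, -0.7466).
With 90% confidence, each one-unit increase in class size is associated with a change of between -1.5934 and -0.7466 points in test score.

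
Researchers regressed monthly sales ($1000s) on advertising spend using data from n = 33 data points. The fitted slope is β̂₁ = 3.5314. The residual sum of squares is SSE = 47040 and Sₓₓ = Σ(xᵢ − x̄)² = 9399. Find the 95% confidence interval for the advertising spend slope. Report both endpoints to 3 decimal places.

(2.712, 4.351)

MSE = SSE/(n − 2) = 47040/31 = 1517.42.
SE(β̂₁) = √(MSE/Sₓₓ) = √(1517.42/9399) = 0.401802.
df = n − 2 = 31.
t* = t_{0.025, 31} = 2.039513.
Margin = t* × SE = 2.039513 × 0.401802 = 0.81948.
CI: 3.5314 ± 0.81948 → (2.712, 4.351).
With 95% confidence, each one-unit increase in advertising spend is associated with a change of between 2.712 and 4.351 $1000s in monthly sales.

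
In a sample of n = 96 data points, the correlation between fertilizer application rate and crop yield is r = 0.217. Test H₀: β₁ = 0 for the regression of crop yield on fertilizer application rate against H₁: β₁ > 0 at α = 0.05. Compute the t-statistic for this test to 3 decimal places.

t = 2.155

t = r·√(n − 2)/√(1 − r²) = 0.217·√94/√0.952911 = 2.155.
df = n − 2 = 94.
One-sided p ≈ 0.0168, which is < 0.05, so reject H₀.
There is evidence of a linear association between fertilizer application rate and crop yield.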